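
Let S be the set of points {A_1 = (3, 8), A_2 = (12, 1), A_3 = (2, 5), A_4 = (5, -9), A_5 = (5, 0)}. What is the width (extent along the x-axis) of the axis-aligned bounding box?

10

max x = 12, min x = 2, so width = 10.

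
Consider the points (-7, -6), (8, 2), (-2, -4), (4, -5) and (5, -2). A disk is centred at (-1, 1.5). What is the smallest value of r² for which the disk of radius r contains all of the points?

92.25

The required radius is the distance from (-1, 1.5) to the farthest point.
Squared distances: 92.25, 81.25, 31.25, 67.25, 48.25.
Maximum is 92.25, attained at (-7, -6).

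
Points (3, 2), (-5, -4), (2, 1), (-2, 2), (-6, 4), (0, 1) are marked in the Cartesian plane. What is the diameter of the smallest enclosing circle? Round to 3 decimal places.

10.619

By Welzl's lemma the MEC is supported by two points (diametrically opposite) or three points (on a circumcircle).
The minimum enclosing circle is determined by three boundary points: (3, 2), (-5, -4), (-6, 4).
Their circumcentre is (-29/14, 3/7) with r² = 5525/196.
The farthest remaining point (2, 1) is at distance² 3313/196 ≤ 5525/196.
Diameter = 2r = 2√(5525/196) ≈ 10.619.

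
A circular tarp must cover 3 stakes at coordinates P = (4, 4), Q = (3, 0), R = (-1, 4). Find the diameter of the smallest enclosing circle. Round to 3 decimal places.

5.831

Side lengths²: PQ² = 17, PR² = 25, QR² = 32.
Since QR² = 32 < 25 + 17 = 42, the triangle is acute, so the smallest enclosing circle is the circumcircle.
Circumcentre = (1.5, 2.5), r² = 8.5.
Diameter = 2r = 2√(8.5) ≈ 5.831.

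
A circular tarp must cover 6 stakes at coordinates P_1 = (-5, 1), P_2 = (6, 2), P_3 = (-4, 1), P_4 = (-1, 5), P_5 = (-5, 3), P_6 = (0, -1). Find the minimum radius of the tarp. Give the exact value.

The minimum enclosing circle is determined by three boundary points: P_1, P_2, P_5.
Their circumcentre is (5/11, 2) with r² = 3721/121.
The farthest remaining point P_3 is at distance² 2522/121 ≤ 3721/121.
r = √(3721/121) = 61/11.

61/11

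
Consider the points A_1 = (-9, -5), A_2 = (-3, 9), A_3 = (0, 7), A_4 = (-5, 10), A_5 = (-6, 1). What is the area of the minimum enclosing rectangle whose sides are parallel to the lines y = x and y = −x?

115.5

In coordinates u = x + y, v = x − y the rectangle is axis-aligned; the map (x,y)→(u,v) scales areas by 2.
u-values: -14, 6, 7, 5, -5; range = 7 − (-14) = 21.
v-values: -4, -12, -7, -15, -7; range = -4 − (-15) = 11.
Area = (21 × 11) / 2 = 115.5.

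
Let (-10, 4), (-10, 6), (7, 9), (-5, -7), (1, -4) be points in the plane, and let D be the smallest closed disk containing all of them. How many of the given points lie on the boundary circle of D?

The minimum enclosing circle of a finite set is fixed by two of the points (as a diameter) or three (as a circumcircle).
The minimum enclosing circle is determined by three boundary points: (-10, 6), (7, 9), (-5, -7).
Their circumcentre is (-33/59, 128/59) with r² = 361325/3481.
The farthest remaining point (-10, 4) is at distance² 321913/3481 ≤ 361325/3481.
The points at distance exactly r from the centre are (-10, 6), (7, 9), (-5, -7) — 3 points.

3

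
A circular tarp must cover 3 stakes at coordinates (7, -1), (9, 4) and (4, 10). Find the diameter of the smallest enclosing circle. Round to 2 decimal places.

Call the three points A, B, C in the order given.
Side lengths²: AB² = 29, AC² = 130, BC² = 61.
Since AC² = 130 ≥ 61 + 29 = 90, the angle opposite AC is not acute, so the smallest enclosing circle has AC as diameter.
Centre = midpoint of AC = (5.5, 4.5), r² = 130/4 = 32.5.
Diameter = 2r = 2√(32.5) ≈ 11.40.

11.40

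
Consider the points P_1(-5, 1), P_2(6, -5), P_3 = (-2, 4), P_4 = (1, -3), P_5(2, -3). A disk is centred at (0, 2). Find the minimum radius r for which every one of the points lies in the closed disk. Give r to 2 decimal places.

The required radius is the distance from (0, 2) to the farthest point.
Squared distances: 26, 85, 8, 26, 29.
Maximum is 85, attained at P_2.
r = √85 ≈ 9.22.

9.22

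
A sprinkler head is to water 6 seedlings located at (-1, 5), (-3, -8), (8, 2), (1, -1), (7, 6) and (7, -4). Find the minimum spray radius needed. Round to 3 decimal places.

The minimum enclosing circle of a finite set is fixed by two of the points (as a diameter) or three (as a circumcircle).
The farthest pair is (-3, -8)–(7, 6) with squared distance 296. The circle on this segment as diameter has centre (2, -1) and r² = 296/4 = 74.
Check (-1, 5): distance² to centre = 45 ≤ 74, so it lies inside.
All remaining points lie in this disk, and no smaller disk contains both endpoints, so this is the minimum enclosing circle.
r = √74 ≈ 8.602.

8.602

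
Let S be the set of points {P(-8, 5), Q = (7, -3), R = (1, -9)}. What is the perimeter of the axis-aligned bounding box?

Width = max x − min x = 7 − (-8) = 15.
Height = max y − min y = 5 − (-9) = 14.
Perimeter = 2(15 + 14) = 58.

58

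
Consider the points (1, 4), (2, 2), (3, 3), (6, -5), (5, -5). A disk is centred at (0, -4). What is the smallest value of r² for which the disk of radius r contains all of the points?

65

The required radius is the distance from (0, -4) to the farthest point.
Squared distances: 65, 40, 58, 37, 26.
Maximum is 65, attained at (1, 4).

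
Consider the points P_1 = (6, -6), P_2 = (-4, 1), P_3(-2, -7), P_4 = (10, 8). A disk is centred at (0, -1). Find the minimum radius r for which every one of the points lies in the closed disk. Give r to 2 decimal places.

13.45

The required radius is the distance from (0, -1) to the farthest point.
Squared distances: 61, 20, 40, 181.
Maximum is 181, attained at P_4.
r = √181 ≈ 13.45.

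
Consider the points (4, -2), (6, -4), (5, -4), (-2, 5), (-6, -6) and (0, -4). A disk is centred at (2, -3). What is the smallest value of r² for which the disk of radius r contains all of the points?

The required radius is the distance from (2, -3) to the farthest point.
Squared distances: 5, 17, 10, 80, 73, 5.
Maximum is 80, attained at (-2, 5).

80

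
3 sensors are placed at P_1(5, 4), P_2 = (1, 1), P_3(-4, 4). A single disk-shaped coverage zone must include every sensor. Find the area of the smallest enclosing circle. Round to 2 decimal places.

Side lengths²: P_1P_2² = 25, P_1P_3² = 81, P_2P_3² = 34.
Since P_1P_3² = 81 ≥ 34 + 25 = 59, the angle opposite P_1P_3 is not acute, so the smallest enclosing circle has P_1P_3 as diameter.
Centre = midpoint of P_1P_3 = (0.5, 4), r² = 81/4 = 20.25.
Area = π·r² = π·20.25 ≈ 63.62.

63.62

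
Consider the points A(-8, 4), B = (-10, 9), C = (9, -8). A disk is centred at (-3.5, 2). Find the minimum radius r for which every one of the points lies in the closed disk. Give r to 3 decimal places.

The required radius is the distance from (-3.5, 2) to the farthest point.
Squared distances: 24.25, 91.25, 256.25.
Maximum is 256.25, attained at C.
r = √(256.25) ≈ 16.008.

16.008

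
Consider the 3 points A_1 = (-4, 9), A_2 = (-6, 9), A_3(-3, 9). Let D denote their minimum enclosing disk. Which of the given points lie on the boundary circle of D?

Side lengths²: A_1A_2² = 4, A_1A_3² = 1, A_2A_3² = 9.
Since A_2A_3² = 9 ≥ 4 + 1 = 5, the angle opposite A_2A_3 is not acute, so the smallest enclosing circle has A_2A_3 as diameter.
Centre = midpoint of A_2A_3 = (-4.5, 9), r² = 9/4 = 2.25.
The points at distance exactly r from the centre are A_2, A_3 — 2 points.

A_2, A_3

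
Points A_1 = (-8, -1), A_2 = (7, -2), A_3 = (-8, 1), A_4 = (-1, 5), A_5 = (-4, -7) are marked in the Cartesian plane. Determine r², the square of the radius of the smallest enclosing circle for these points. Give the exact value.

58.5

A smallest enclosing disk is always determined by at most three of the input points on its boundary.
The farthest pair is A_2–A_3 with squared distance 234. The circle on this segment as diameter has centre (-0.5, -0.5) and r² = 234/4 = 58.5.
Check A_1: distance² to centre = 56.5 ≤ 58.5, so it lies inside.
All remaining points lie in this disk, and no smaller disk contains both endpoints, so this is the minimum enclosing circle.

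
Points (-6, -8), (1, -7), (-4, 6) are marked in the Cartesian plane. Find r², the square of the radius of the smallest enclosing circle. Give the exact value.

60625/1152

Call the three points A, B, C in the order given.
Side lengths²: AB² = 50, AC² = 200, BC² = 194.
Since AC² = 200 < 194 + 50 = 244, the triangle is acute, so the smallest enclosing circle is the circumcircle.
Circumcentre = (-163/48, -59/48), r² = 60625/1152.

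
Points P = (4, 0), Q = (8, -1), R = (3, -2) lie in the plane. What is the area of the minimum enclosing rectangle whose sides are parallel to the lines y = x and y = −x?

15

In coordinates u = x + y, v = x − y the rectangle is axis-aligned; the map (x,y)→(u,v) scales areas by 2.
u-values: 4, 7, 1; range = 7 − 1 = 6.
v-values: 4, 9, 5; range = 9 − 4 = 5.
Area = (6 × 5) / 2 = 15.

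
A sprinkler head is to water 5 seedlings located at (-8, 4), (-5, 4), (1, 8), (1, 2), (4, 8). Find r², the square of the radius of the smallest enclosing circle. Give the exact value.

A smallest enclosing disk is always determined by at most three of the input points on its boundary.
The farthest pair is (-8, 4)–(4, 8) with squared distance 160. The circle on this segment as diameter has centre (-2, 6) and r² = 160/4 = 40.
Check (-5, 4): distance² to centre = 13 ≤ 40, so it lies inside.
All remaining points lie in this disk, and no smaller disk contains both endpoints, so this is the minimum enclosing circle.

40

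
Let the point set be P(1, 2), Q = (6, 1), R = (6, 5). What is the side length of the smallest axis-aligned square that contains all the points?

The bounding box has width 5 and height 4.
An axis-aligned square enclosing the set must have side ≥ max(width, height).
So the minimum side is max(5, 4) = 5.

5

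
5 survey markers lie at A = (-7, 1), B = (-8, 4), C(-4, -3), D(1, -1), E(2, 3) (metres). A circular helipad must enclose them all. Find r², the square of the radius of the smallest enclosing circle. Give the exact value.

By Welzl's lemma the MEC is supported by two points (diametrically opposite) or three points (on a circumcircle).
The minimum enclosing circle is determined by three boundary points: B, C, E.
Their circumcentre is (-69/22, 47/22) with r² = 6565/242.
The farthest remaining point D is at distance² 6521/242 ≤ 6565/242.

6565/242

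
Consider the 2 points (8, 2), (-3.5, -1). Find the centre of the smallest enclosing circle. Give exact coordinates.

The smallest circle enclosing two points has them as diameter endpoints.
Centre = midpoint = (2.25, 0.5); r² = |(8, 2)−(-3.5, -1)|²/4 = 141.25/4 = 35.3125.
Centre = (2.25, 0.5).

(2.25, 0.5)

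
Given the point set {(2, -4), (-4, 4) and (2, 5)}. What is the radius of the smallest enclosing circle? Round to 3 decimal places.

Call the three points A, B, C in the order given.
Side lengths²: AB² = 100, AC² = 81, BC² = 37.
Since AB² = 100 < 81 + 37 = 118, the triangle is acute, so the smallest enclosing circle is the circumcircle.
Circumcentre = (-1/3, 0.5), r² = 925/36.
r = √(925/36) ≈ 5.069.

5.069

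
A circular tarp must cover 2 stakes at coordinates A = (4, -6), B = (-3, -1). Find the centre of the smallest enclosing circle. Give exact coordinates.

(0.5, -3.5)

The smallest circle enclosing two points has them as diameter endpoints.
Centre = midpoint = (0.5, -3.5); r² = |AB|²/4 = 74/4 = 18.5.
Centre = (0.5, -3.5).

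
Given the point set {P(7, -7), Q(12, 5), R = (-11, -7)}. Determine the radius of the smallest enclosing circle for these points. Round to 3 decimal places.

Side lengths²: PQ² = 169, PR² = 324, QR² = 673.
Since QR² = 673 ≥ 324 + 169 = 493, the angle opposite QR is not acute, so the smallest enclosing circle has QR as diameter.
Centre = midpoint of QR = (0.5, -1), r² = 673/4 = 168.25.
r = √(168.25) ≈ 12.971.

12.971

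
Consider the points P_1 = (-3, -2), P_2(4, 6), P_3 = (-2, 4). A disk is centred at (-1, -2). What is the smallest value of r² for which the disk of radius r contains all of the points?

89

The required radius is the distance from (-1, -2) to the farthest point.
Squared distances: 4, 89, 37.
Maximum is 89, attained at P_2.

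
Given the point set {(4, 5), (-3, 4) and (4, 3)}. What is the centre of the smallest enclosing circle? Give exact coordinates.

(4/7, 4)

Call the three points A, B, C in the order given.
Side lengths²: AB² = 50, AC² = 4, BC² = 50.
Since BC² = 50 < 50 + 4 = 54, the triangle is acute, so the smallest enclosing circle is the circumcircle.
Circumcentre = (4/7, 4), r² = 625/49.
Centre = (4/7, 4).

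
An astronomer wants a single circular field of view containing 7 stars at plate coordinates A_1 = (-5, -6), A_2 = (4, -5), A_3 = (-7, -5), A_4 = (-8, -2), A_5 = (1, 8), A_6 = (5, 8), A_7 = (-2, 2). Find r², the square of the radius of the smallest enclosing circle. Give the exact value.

78.25

The farthest pair is A_3–A_6 with squared distance 313. The circle on this segment as diameter has centre (-1, 1.5) and r² = 313/4 = 78.25.
Check A_1: distance² to centre = 72.25 ≤ 78.25, so it lies inside.
All remaining points lie in this disk, and no smaller disk contains both endpoints, so this is the minimum enclosing circle.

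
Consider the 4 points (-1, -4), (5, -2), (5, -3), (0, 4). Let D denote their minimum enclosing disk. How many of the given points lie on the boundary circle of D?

3

By Welzl's lemma the MEC is supported by two points (diametrically opposite) or three points (on a circumcircle).
The minimum enclosing circle is determined by three boundary points: (-1, -4), (5, -3), (0, 4).
Their circumcentre is (137/94, -23/94) with r² = 88985/4418.
The farthest remaining point (5, -2) is at distance² 69057/4418 ≤ 88985/4418.
The points at distance exactly r from the centre are (-1, -4), (5, -3), (0, 4) — 3 points.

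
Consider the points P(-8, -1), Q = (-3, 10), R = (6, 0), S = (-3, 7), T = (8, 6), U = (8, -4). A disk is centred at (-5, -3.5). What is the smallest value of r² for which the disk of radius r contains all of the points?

The required radius is the distance from (-5, -3.5) to the farthest point.
Squared distances: 15.25, 186.25, 133.25, 114.25, 259.25, 169.25.
Maximum is 259.25, attained at T.

259.25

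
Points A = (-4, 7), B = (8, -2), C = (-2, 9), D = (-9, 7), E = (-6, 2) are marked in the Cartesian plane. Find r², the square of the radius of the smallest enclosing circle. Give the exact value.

92.5

The minimum enclosing circle of a finite set is fixed by two of the points (as a diameter) or three (as a circumcircle).
The farthest pair is B–D with squared distance 370. The circle on this segment as diameter has centre (-0.5, 2.5) and r² = 370/4 = 92.5.
Check A: distance² to centre = 32.5 ≤ 92.5, so it lies inside.
All remaining points lie in this disk, and no smaller disk contains both endpoints, so this is the minimum enclosing circle.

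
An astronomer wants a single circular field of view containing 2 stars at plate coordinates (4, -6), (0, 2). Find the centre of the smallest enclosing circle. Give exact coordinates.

(2, -2)

The smallest circle enclosing two points has them as diameter endpoints.
Centre = midpoint = (2, -2); r² = |(4, -6)−(0, 2)|²/4 = 80/4 = 20.
Centre = (2, -2).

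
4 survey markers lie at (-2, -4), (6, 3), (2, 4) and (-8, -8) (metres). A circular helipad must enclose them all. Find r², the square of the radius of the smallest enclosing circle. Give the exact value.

The minimum enclosing circle of a finite set is fixed by two of the points (as a diameter) or three (as a circumcircle).
The farthest pair is (6, 3)–(-8, -8) with squared distance 317. The circle on this segment as diameter has centre (-1, -2.5) and r² = 317/4 = 79.25.
Check (-2, -4): distance² to centre = 3.25 ≤ 79.25, so it lies inside.
All remaining points lie in this disk, and no smaller disk contains both endpoints, so this is the minimum enclosing circle.

79.25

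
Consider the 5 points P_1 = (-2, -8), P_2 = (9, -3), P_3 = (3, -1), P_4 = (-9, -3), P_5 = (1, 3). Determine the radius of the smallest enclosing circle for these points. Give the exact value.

A smallest enclosing disk is always determined by at most three of the input points on its boundary.
The farthest pair is P_2–P_4 with squared distance 324. The circle on this segment as diameter has centre (0, -3) and r² = 324/4 = 81.
Check P_1: distance² to centre = 29 ≤ 81, so it lies inside.
All remaining points lie in this disk, and no smaller disk contains both endpoints, so this is the minimum enclosing circle.
r = √81 = 9.

9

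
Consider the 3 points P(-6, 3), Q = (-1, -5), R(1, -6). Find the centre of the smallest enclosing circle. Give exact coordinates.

Side lengths²: PQ² = 89, PR² = 130, QR² = 5.
Since PR² = 130 ≥ 89 + 5 = 94, the angle opposite PR is not acute, so the smallest enclosing circle has PR as diameter.
Centre = midpoint of PR = (-2.5, -1.5), r² = 130/4 = 32.5.
Centre = (-2.5, -1.5).

(-2.5, -1.5)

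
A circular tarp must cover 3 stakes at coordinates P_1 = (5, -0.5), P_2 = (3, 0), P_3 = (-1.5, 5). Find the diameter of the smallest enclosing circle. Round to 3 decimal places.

Side lengths²: P_1P_2² = 4.25, P_1P_3² = 72.5, P_2P_3² = 45.25.
Since P_1P_3² = 72.5 ≥ 45.25 + 4.25 = 49.5, the angle opposite P_1P_3 is not acute, so the smallest enclosing circle has P_1P_3 as diameter.
Centre = midpoint of P_1P_3 = (1.75, 2.25), r² = 72.5/4 = 18.125.
Diameter = 2r = 2√(18.125) ≈ 8.515.

8.515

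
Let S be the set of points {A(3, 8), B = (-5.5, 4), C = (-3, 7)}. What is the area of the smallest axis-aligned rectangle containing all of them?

x ranges over [-5.5, 3], width 8.5.
y ranges over [4, 8], height 4.
Area = 8.5 × 4 = 34.

34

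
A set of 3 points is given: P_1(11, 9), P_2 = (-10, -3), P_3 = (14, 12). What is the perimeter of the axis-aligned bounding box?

Width = max x − min x = 14 − (-10) = 24.
Height = max y − min y = 12 − (-3) = 15.
Perimeter = 2(24 + 15) = 78.

78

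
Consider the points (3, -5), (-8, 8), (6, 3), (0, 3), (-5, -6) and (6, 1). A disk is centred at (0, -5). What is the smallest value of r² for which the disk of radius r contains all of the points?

The required radius is the distance from (0, -5) to the farthest point.
Squared distances: 9, 233, 100, 64, 26, 72.
Maximum is 233, attained at (-8, 8).

233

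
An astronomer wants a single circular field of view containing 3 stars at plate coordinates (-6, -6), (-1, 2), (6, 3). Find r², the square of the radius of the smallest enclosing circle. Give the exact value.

Call the three points A, B, C in the order given.
Side lengths²: AB² = 89, AC² = 225, BC² = 50.
Since AC² = 225 ≥ 89 + 50 = 139, the angle opposite AC is not acute, so the smallest enclosing circle has AC as diameter.
Centre = midpoint of AC = (0, -1.5), r² = 225/4 = 56.25.

56.25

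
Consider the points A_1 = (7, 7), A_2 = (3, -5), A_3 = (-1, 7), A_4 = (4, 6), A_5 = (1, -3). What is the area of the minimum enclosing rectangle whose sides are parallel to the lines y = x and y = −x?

128

In coordinates u = x + y, v = x − y the rectangle is axis-aligned; the map (x,y)→(u,v) scales areas by 2.
u-values: 14, -2, 6, 10, -2; range = 14 − (-2) = 16.
v-values: 0, 8, -8, -2, 4; range = 8 − (-8) = 16.
Area = (16 × 16) / 2 = 128.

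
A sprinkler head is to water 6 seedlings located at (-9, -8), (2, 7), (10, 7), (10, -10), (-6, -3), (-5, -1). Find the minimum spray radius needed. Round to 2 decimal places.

The minimum enclosing circle of a finite set is fixed by two of the points (as a diameter) or three (as a circumcircle).
The minimum enclosing circle is determined by three boundary points: (-9, -8), (10, 7), (10, -10).
Their circumcentre is (49/38, -1.5) with r² = 106945/722.
The farthest remaining point (2, 7) is at distance² 52529/722 ≤ 106945/722.
r = √(106945/722) ≈ 12.17.

12.17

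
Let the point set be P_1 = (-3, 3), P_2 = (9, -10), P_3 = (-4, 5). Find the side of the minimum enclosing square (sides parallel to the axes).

The bounding box has width 13 and height 15.
An axis-aligned square enclosing the set must have side ≥ max(width, height).
So the minimum side is max(13, 15) = 15.

15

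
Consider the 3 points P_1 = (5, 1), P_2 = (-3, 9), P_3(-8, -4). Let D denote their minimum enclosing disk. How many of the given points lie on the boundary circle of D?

Side lengths²: P_1P_2² = 128, P_1P_3² = 194, P_2P_3² = 194.
Since P_2P_3² = 194 < 194 + 128 = 322, the triangle is acute, so the smallest enclosing circle is the circumcircle.
Circumcentre = (-47/18, 25/18), r² = 9409/162.
The points at distance exactly r from the centre are P_1, P_2, P_3 — 3 points.

3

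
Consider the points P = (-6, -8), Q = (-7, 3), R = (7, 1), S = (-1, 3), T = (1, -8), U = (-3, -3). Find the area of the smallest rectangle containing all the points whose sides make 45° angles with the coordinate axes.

In coordinates u = x + y, v = x − y the rectangle is axis-aligned; the map (x,y)→(u,v) scales areas by 2.
u-values: -14, -4, 8, 2, -7, -6; range = 8 − (-14) = 22.
v-values: 2, -10, 6, -4, 9, 0; range = 9 − (-10) = 19.
Area = (22 × 19) / 2 = 209.

209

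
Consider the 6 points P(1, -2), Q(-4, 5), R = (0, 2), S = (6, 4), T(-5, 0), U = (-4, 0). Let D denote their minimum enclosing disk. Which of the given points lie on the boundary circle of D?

The farthest pair is S–T with squared distance 137. The circle on this segment as diameter has centre (0.5, 2) and r² = 137/4 = 34.25.
Check P: distance² to centre = 16.25 ≤ 34.25, so it lies inside.
All remaining points lie in this disk, and no smaller disk contains both endpoints, so this is the minimum enclosing circle.
The points at distance exactly r from the centre are S, T — 2 points.

S, T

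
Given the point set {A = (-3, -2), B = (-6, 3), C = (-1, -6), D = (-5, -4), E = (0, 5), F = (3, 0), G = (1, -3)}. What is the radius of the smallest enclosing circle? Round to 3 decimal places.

5.619

By Welzl's lemma the MEC is supported by two points (diametrically opposite) or three points (on a circumcircle).
The minimum enclosing circle is determined by three boundary points: B, C, E.
Their circumcentre is (-1.53125, -0.40625) with r² = 31.572265625.
The farthest remaining point D is at distance² 24.947265625 ≤ 31.572265625.
r = √(31.572265625) ≈ 5.619.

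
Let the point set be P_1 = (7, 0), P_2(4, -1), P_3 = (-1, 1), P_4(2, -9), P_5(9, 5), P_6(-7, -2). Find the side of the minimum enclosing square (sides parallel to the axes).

The bounding box has width 16 and height 14.
An axis-aligned square enclosing the set must have side ≥ max(width, height).
So the minimum side is max(16, 14) = 16.

16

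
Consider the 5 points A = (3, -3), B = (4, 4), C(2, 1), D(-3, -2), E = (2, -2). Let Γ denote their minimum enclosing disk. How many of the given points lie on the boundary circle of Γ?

3

The minimum enclosing circle is determined by three boundary points: A, B, D.
Their circumcentre is (49/86, 79/86) with r² = 78625/3698.
The farthest remaining point E is at distance² 39065/3698 ≤ 78625/3698.
The points at distance exactly r from the centre are A, B, D — 3 points.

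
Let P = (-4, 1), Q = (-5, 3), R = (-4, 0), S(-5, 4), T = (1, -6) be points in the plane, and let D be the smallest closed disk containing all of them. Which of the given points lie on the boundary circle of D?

The farthest pair is S–T with squared distance 136. The circle on this segment as diameter has centre (-2, -1) and r² = 136/4 = 34.
Check P: distance² to centre = 8 ≤ 34, so it lies inside.
All remaining points lie in this disk, and no smaller disk contains both endpoints, so this is the minimum enclosing circle.
The points at distance exactly r from the centre are S, T — 2 points.

S, T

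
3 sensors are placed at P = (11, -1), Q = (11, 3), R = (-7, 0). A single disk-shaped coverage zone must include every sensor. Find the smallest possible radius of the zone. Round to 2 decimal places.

9.14

Side lengths²: PQ² = 16, PR² = 325, QR² = 333.
Since QR² = 333 < 325 + 16 = 341, the triangle is acute, so the smallest enclosing circle is the circumcircle.
Circumcentre = (25/12, 1), r² = 12025/144.
r = √(12025/144) ≈ 9.14.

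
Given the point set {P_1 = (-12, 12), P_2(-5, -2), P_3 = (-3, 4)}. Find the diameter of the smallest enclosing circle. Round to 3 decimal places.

15.652

Side lengths²: P_1P_2² = 245, P_1P_3² = 145, P_2P_3² = 40.
Since P_1P_2² = 245 ≥ 145 + 40 = 185, the angle opposite P_1P_2 is not acute, so the smallest enclosing circle has P_1P_2 as diameter.
Centre = midpoint of P_1P_2 = (-8.5, 5), r² = 245/4 = 61.25.
Diameter = 2r = 2√(61.25) ≈ 15.652.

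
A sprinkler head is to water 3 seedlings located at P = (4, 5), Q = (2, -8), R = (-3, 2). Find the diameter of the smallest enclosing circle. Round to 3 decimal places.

13.176

Side lengths²: PQ² = 173, PR² = 58, QR² = 125.
Since PQ² = 173 < 125 + 58 = 183, the triangle is acute, so the smallest enclosing circle is the circumcircle.
Circumcentre = (89/34, -49/34), r² = 25085/578.
Diameter = 2r = 2√(25085/578) ≈ 13.176.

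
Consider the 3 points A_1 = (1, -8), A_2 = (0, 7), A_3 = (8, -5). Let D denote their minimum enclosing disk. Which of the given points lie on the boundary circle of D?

A_1, A_2, A_3

Side lengths²: A_1A_2² = 226, A_1A_3² = 58, A_2A_3² = 208.
Since A_1A_2² = 226 < 208 + 58 = 266, the triangle is acute, so the smallest enclosing circle is the circumcircle.
Circumcentre = (17/9, -11/27), r² = 42601/729.
The points at distance exactly r from the centre are A_1, A_2, A_3 — 3 points.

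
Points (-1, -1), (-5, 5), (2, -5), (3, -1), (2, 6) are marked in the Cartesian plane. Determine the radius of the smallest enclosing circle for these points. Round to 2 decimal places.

The minimum enclosing circle of a finite set is fixed by two of the points (as a diameter) or three (as a circumcircle).
The minimum enclosing circle is determined by three boundary points: (-5, 5), (2, -5), (2, 6).
Their circumcentre is (-11/14, 0.5) with r² = 3725/98.
The farthest remaining point (3, -1) is at distance² 1625/98 ≤ 3725/98.
r = √(3725/98) ≈ 6.17.

6.17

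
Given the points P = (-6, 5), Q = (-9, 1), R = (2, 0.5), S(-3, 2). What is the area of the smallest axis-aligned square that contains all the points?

The bounding box has width 11 and height 4.5.
An axis-aligned square enclosing the set must have side ≥ max(width, height).
So the minimum side is max(11, 4.5) = 11.
Area = 11² = 121.

121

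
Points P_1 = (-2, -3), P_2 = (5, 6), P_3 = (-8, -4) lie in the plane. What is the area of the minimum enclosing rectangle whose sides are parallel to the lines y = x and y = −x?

57.5

In coordinates u = x + y, v = x − y the rectangle is axis-aligned; the map (x,y)→(u,v) scales areas by 2.
u-values: -5, 11, -12; range = 11 − (-12) = 23.
v-values: 1, -1, -4; range = 1 − (-4) = 5.
Area = (23 × 5) / 2 = 57.5.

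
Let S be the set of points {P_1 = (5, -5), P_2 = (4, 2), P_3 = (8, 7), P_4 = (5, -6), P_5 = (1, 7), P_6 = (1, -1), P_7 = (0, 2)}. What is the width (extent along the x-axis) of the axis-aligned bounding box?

max x = 8, min x = 0, so width = 8.

8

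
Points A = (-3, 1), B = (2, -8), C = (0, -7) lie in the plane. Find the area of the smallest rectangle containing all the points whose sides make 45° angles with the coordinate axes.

35

In coordinates u = x + y, v = x − y the rectangle is axis-aligned; the map (x,y)→(u,v) scales areas by 2.
u-values: -2, -6, -7; range = -2 − (-7) = 5.
v-values: -4, 10, 7; range = 10 − (-4) = 14.
Area = (5 × 14) / 2 = 35.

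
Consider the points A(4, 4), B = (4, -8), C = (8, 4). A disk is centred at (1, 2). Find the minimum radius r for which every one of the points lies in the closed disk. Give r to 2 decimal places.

The required radius is the distance from (1, 2) to the farthest point.
Squared distances: 13, 109, 53.
Maximum is 109, attained at B.
r = √109 ≈ 10.44.

10.44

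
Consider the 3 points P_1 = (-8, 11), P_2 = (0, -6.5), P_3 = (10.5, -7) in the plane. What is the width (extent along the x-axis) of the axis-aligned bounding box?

max x = 10.5, min x = -8, so width = 18.5.

18.5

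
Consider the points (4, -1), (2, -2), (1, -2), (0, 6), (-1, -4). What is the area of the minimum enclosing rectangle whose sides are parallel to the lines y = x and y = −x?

In coordinates u = x + y, v = x − y the rectangle is axis-aligned; the map (x,y)→(u,v) scales areas by 2.
u-values: 3, 0, -1, 6, -5; range = 6 − (-5) = 11.
v-values: 5, 4, 3, -6, 3; range = 5 − (-6) = 11.
Area = (11 × 11) / 2 = 60.5.

60.5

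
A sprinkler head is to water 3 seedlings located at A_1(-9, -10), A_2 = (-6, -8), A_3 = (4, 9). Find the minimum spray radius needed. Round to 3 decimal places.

11.511

Side lengths²: A_1A_2² = 13, A_1A_3² = 530, A_2A_3² = 389.
Since A_1A_3² = 530 ≥ 389 + 13 = 402, the angle opposite A_1A_3 is not acute, so the smallest enclosing circle has A_1A_3 as diameter.
Centre = midpoint of A_1A_3 = (-2.5, -0.5), r² = 530/4 = 132.5.
r = √(132.5) ≈ 11.511.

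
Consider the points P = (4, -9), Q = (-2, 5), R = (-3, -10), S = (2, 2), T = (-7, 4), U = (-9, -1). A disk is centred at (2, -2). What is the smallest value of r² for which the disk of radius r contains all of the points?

The required radius is the distance from (2, -2) to the farthest point.
Squared distances: 53, 65, 89, 16, 117, 122.
Maximum is 122, attained at U.

122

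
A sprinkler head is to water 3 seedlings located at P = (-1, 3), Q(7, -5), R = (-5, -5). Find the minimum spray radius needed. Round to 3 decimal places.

6.325

Side lengths²: PQ² = 128, PR² = 80, QR² = 144.
Since QR² = 144 < 128 + 80 = 208, the triangle is acute, so the smallest enclosing circle is the circumcircle.
Circumcentre = (1, -3), r² = 40.
r = √40 ≈ 6.325.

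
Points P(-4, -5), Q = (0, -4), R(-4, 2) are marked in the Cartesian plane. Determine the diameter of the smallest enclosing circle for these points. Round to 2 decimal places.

7.43

Side lengths²: PQ² = 17, PR² = 49, QR² = 52.
Since QR² = 52 < 49 + 17 = 66, the triangle is acute, so the smallest enclosing circle is the circumcircle.
Circumcentre = (-2.75, -1.5), r² = 13.8125.
Diameter = 2r = 2√(13.8125) ≈ 7.43.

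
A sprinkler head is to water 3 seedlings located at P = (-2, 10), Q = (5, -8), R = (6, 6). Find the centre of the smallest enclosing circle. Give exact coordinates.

(1.5, 1)

Side lengths²: PQ² = 373, PR² = 80, QR² = 197.
Since PQ² = 373 ≥ 197 + 80 = 277, the angle opposite PQ is not acute, so the smallest enclosing circle has PQ as diameter.
Centre = midpoint of PQ = (1.5, 1), r² = 373/4 = 93.25.
Centre = (1.5, 1).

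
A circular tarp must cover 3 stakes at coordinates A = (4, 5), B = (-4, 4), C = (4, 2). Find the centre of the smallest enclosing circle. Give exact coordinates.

Side lengths²: AB² = 65, AC² = 9, BC² = 68.
Since BC² = 68 < 65 + 9 = 74, the triangle is acute, so the smallest enclosing circle is the circumcircle.
Circumcentre = (0.125, 3.5), r² = 17.265625.
Centre = (0.125, 3.5).

(0.125, 3.5)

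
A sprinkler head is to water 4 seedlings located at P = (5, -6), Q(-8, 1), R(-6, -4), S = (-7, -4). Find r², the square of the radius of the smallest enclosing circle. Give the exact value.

The farthest pair is P–Q with squared distance 218. The circle on this segment as diameter has centre (-1.5, -2.5) and r² = 218/4 = 54.5.
Check R: distance² to centre = 22.5 ≤ 54.5, so it lies inside.
All remaining points lie in this disk, and no smaller disk contains both endpoints, so this is the minimum enclosing circle.

54.5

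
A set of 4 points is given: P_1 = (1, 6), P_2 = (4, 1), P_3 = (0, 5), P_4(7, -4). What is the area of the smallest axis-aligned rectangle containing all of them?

x ranges over [0, 7], width 7.
y ranges over [-4, 6], height 10.
Area = 7 × 10 = 70.

70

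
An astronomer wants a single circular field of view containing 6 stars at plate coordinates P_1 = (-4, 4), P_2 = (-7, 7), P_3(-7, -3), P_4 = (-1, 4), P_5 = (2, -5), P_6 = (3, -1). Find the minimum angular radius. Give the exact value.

7.5

The farthest pair is P_2–P_5 with squared distance 225. The circle on this segment as diameter has centre (-2.5, 1) and r² = 225/4 = 56.25.
Check P_1: distance² to centre = 11.25 ≤ 56.25, so it lies inside.
All remaining points lie in this disk, and no smaller disk contains both endpoints, so this is the minimum enclosing circle.
r = √(56.25) = 7.5.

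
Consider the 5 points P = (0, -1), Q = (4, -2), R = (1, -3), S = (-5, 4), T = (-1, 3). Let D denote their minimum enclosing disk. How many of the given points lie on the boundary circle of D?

By Welzl's lemma the MEC is supported by two points (diametrically opposite) or three points (on a circumcircle).
The farthest pair is Q–S with squared distance 117. The circle on this segment as diameter has centre (-0.5, 1) and r² = 117/4 = 29.25.
Check P: distance² to centre = 4.25 ≤ 29.25, so it lies inside.
All remaining points lie in this disk, and no smaller disk contains both endpoints, so this is the minimum enclosing circle.
The points at distance exactly r from the centre are Q, S — 2 points.

2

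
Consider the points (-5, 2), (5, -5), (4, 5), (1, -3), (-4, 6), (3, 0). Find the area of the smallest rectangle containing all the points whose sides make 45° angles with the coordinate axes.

120

In coordinates u = x + y, v = x − y the rectangle is axis-aligned; the map (x,y)→(u,v) scales areas by 2.
u-values: -3, 0, 9, -2, 2, 3; range = 9 − (-3) = 12.
v-values: -7, 10, -1, 4, -10, 3; range = 10 − (-10) = 20.
Area = (12 × 20) / 2 = 120.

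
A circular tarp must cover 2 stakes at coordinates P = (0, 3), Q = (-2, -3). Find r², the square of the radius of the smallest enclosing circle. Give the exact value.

10

The smallest circle enclosing two points has them as diameter endpoints.
Centre = midpoint = (-1, 0); r² = |PQ|²/4 = 40/4 = 10.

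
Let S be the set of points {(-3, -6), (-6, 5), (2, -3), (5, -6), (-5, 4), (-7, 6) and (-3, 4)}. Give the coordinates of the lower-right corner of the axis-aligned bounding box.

(5, -6)

x-range [-7, 5], y-range [-6, 6].
The lower-right corner is (5, -6).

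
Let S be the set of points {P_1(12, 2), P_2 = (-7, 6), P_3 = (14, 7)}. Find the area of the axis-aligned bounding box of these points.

105

x ranges over [-7, 14], width 21.
y ranges over [2, 7], height 5.
Area = 21 × 5 = 105.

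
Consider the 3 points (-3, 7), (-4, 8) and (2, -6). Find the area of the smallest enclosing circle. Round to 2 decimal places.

182.21

Call the three points A, B, C in the order given.
Side lengths²: AB² = 2, AC² = 194, BC² = 232.
Since BC² = 232 ≥ 194 + 2 = 196, the angle opposite BC is not acute, so the smallest enclosing circle has BC as diameter.
Centre = midpoint of BC = (-1, 1), r² = 232/4 = 58.
Area = π·r² = π·58 ≈ 182.21.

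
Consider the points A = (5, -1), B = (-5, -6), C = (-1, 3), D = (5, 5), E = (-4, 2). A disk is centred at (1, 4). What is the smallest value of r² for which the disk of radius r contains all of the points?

The required radius is the distance from (1, 4) to the farthest point.
Squared distances: 41, 136, 5, 17, 29.
Maximum is 136, attained at B.

136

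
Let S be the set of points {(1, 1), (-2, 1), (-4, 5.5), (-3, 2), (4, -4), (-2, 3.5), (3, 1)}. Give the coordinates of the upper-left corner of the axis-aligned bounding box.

(-4, 5.5)

x-range [-4, 4], y-range [-4, 5.5].
The upper-left corner is (-4, 5.5).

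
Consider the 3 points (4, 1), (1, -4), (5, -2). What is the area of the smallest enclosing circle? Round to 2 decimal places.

Call the three points A, B, C in the order given.
Side lengths²: AB² = 34, AC² = 10, BC² = 20.
Since AB² = 34 ≥ 20 + 10 = 30, the angle opposite AB is not acute, so the smallest enclosing circle has AB as diameter.
Centre = midpoint of AB = (2.5, -1.5), r² = 34/4 = 8.5.
Area = π·r² = π·8.5 ≈ 26.70.

26.70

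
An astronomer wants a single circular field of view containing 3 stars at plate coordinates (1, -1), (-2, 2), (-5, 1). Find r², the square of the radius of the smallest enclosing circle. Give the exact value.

Call the three points A, B, C in the order given.
Side lengths²: AB² = 18, AC² = 40, BC² = 10.
Since AC² = 40 ≥ 18 + 10 = 28, the angle opposite AC is not acute, so the smallest enclosing circle has AC as diameter.
Centre = midpoint of AC = (-2, 0), r² = 40/4 = 10.

10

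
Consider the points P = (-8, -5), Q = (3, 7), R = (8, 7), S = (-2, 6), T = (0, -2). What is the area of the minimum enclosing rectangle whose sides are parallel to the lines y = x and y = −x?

140

In coordinates u = x + y, v = x − y the rectangle is axis-aligned; the map (x,y)→(u,v) scales areas by 2.
u-values: -13, 10, 15, 4, -2; range = 15 − (-13) = 28.
v-values: -3, -4, 1, -8, 2; range = 2 − (-8) = 10.
Area = (28 × 10) / 2 = 140.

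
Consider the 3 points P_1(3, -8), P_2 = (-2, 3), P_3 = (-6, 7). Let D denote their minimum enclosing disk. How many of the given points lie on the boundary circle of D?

Side lengths²: P_1P_2² = 146, P_1P_3² = 306, P_2P_3² = 32.
Since P_1P_3² = 306 ≥ 146 + 32 = 178, the angle opposite P_1P_3 is not acute, so the smallest enclosing circle has P_1P_3 as diameter.
Centre = midpoint of P_1P_3 = (-1.5, -0.5), r² = 306/4 = 76.5.
The points at distance exactly r from the centre are P_1, P_3 — 2 points.

2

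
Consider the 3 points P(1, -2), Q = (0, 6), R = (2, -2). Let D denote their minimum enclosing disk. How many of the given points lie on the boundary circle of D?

2

Side lengths²: PQ² = 65, PR² = 1, QR² = 68.
Since QR² = 68 ≥ 65 + 1 = 66, the angle opposite QR is not acute, so the smallest enclosing circle has QR as diameter.
Centre = midpoint of QR = (1, 2), r² = 68/4 = 17.
The points at distance exactly r from the centre are Q, R — 2 points.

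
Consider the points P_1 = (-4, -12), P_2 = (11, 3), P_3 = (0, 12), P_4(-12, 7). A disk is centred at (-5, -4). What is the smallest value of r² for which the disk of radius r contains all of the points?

The required radius is the distance from (-5, -4) to the farthest point.
Squared distances: 65, 305, 281, 170.
Maximum is 305, attained at P_2.

305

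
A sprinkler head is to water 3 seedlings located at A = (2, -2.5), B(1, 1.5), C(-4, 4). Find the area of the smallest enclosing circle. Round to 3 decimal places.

Side lengths²: AB² = 17, AC² = 78.25, BC² = 31.25.
Since AC² = 78.25 ≥ 31.25 + 17 = 48.25, the angle opposite AC is not acute, so the smallest enclosing circle has AC as diameter.
Centre = midpoint of AC = (-1, 0.75), r² = 78.25/4 = 19.5625.
Area = π·r² = π·19.5625 ≈ 61.457.

61.457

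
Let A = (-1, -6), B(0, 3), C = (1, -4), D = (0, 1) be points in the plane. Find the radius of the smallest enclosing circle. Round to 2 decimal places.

4.53

By Welzl's lemma the MEC is supported by two points (diametrically opposite) or three points (on a circumcircle).
The farthest pair is A–B with squared distance 82. The circle on this segment as diameter has centre (-0.5, -1.5) and r² = 82/4 = 20.5.
Check C: distance² to centre = 8.5 ≤ 20.5, so it lies inside.
All remaining points lie in this disk, and no smaller disk contains both endpoints, so this is the minimum enclosing circle.
r = √(20.5) ≈ 4.53.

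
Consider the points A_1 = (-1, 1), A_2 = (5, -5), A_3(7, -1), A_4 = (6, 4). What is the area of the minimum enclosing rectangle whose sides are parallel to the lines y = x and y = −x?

In coordinates u = x + y, v = x − y the rectangle is axis-aligned; the map (x,y)→(u,v) scales areas by 2.
u-values: 0, 0, 6, 10; range = 10 − 0 = 10.
v-values: -2, 10, 8, 2; range = 10 − (-2) = 12.
Area = (10 × 12) / 2 = 60.

60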